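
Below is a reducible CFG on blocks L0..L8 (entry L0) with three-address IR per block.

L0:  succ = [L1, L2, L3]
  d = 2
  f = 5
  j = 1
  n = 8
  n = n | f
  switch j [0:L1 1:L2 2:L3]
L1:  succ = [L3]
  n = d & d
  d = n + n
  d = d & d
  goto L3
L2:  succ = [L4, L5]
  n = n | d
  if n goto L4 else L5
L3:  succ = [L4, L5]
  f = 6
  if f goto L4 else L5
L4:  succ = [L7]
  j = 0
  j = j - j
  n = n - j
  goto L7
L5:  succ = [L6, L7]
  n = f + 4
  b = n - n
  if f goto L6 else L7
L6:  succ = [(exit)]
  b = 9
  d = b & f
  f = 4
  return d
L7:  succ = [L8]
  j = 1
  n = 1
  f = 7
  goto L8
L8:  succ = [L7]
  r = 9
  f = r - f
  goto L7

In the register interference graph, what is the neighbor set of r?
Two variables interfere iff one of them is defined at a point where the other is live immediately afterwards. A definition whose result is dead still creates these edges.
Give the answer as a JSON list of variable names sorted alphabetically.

Answer: ["f"]

Working:
def/use:
  L0 def {d,f,j,n} use ∅
  L1 def {d,n} use {d}
  L2 def {n} use {d,n}
  L3 def {f} use ∅
  L4 def {j,n} use {n}
  L5 def {b,n} use {f}
  L6 def {b,d,f} use {f}
  L7 def {f,j,n} use ∅
  L8 def {f,r} use {f}

Liveness:
  L0 li=∅ lo={d,f,n}
  L1 li={d} lo={n}
  L2 li={d,f,n} lo={f,n}
  L3 li={n} lo={f,n}
  L4 li={n} lo=∅
  L5 li={f} lo={f}
  L6 li={f} lo=∅
  L7 li=∅ lo={f}
  L8 li={f} lo=∅

Conflict graph:
  b: {f}
  d: {f,j,n}
  f: {b,d,j,n,r}
  j: {d,f,n}
  n: {d,f,j}
  r: {f}

N(r) = ["f"]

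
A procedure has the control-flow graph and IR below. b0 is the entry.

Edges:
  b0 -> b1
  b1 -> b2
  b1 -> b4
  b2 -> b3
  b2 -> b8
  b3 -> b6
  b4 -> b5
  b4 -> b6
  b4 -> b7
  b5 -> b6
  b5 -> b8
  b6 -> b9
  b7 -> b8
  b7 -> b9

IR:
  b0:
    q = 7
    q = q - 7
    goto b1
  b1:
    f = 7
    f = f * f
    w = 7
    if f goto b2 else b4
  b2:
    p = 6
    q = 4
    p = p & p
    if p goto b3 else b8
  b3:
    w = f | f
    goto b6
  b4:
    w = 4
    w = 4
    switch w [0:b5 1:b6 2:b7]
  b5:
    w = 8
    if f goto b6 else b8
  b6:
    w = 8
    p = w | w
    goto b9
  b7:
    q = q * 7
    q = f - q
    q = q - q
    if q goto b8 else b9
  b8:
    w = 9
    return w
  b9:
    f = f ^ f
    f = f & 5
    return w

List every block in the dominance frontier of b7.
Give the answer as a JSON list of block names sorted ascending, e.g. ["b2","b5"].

Answer: ["b8", "b9"]

Derivation:
idom tree: b1←b0 b2←b1 b3←b2 b4←b1 b5←b4 b6←b1 b7←b4 b8←b1 b9←b1
Dom∩ at merges:
  b6: preds {b3,b4,b5}: {b0,b1,b2,b3} ∩ {b0,b1,b4} ∩ {b0,b1,b4,b5} = {b0,b1}; idom=b1
  b8: preds {b2,b5,b7}: {b0,b1,b2} ∩ {b0,b1,b4,b5} ∩ {b0,b1,b4,b7} = {b0,b1}; idom=b1
  b9: preds {b6,b7}: {b0,b1,b6} ∩ {b0,b1,b4,b7} = {b0,b1}; idom=b1

Frontier:
  b6←b3: walk b3→b2 to b1
  b6←b4: walk b4 to b1
  b6←b5: walk b5→b4 to b1
  b8←b2: walk b2 to b1
  b8←b5: walk b5→b4 to b1
  b8←b7: walk b7→b4 to b1
  b9←b6: walk b6 to b1
  b9←b7: walk b7→b4 to b1
  DF(b0)=∅
  DF(b1)=∅
  DF(b2)={b6,b8}
  DF(b3)={b6}
  DF(b4)={b6,b8,b9}
  DF(b5)={b6,b8}
  DF(b6)={b9}
  DF(b7)={b8,b9}
  DF(b8)=∅
  DF(b9)=∅

DF(b7) = ["b8", "b9"]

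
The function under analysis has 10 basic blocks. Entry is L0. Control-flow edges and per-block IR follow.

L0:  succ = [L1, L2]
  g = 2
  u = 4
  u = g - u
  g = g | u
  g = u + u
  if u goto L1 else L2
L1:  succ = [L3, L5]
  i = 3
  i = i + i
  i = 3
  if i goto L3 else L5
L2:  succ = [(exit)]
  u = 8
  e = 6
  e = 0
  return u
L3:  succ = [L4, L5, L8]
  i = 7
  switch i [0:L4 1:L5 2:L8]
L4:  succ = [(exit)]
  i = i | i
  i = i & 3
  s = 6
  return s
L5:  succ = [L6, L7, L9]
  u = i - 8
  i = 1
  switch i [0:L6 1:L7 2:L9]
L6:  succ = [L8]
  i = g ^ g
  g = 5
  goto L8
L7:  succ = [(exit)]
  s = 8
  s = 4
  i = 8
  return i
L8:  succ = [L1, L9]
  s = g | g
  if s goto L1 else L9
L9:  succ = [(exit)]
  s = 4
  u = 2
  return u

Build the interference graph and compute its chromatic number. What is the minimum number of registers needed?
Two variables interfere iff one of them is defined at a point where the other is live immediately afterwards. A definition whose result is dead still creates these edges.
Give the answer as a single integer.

Answer: 2

Analysis:
def/use:
  L0: {g,u} / ∅
  L1: {i} / ∅
  L2: {e,u} / ∅
  L3: {i} / ∅
  L4: {i,s} / {i}
  L5: {i,u} / {i}
  L6: {g,i} / {g}
  L7: {i,s} / ∅
  L8: {s} / {g}
  L9: {s,u} / ∅

Backward fixpoint:
  live L0: ∅→{g}
  live L1: {g}→{g,i}
  live L2: ∅→∅
  live L3: {g}→{g,i}
  live L4: {i}→∅
  live L5: {g,i}→{g}
  live L6: {g}→{g}
  live L7: ∅→∅
  live L8: {g}→{g}
  live L9: ∅→∅

Interference:
  e↔{u}
  g↔{i,s,u}
  i↔{g}
  s↔{g}
  u↔{e,g}

Chromatic number:
  lower bound: {e,u} mutually conflict ⇒ χ ≥ 2
  assign e→c0 g→c0 i→c1 s→c1 u→c1 — no edge inside a register ⇒ χ ≤ 2
  χ = 2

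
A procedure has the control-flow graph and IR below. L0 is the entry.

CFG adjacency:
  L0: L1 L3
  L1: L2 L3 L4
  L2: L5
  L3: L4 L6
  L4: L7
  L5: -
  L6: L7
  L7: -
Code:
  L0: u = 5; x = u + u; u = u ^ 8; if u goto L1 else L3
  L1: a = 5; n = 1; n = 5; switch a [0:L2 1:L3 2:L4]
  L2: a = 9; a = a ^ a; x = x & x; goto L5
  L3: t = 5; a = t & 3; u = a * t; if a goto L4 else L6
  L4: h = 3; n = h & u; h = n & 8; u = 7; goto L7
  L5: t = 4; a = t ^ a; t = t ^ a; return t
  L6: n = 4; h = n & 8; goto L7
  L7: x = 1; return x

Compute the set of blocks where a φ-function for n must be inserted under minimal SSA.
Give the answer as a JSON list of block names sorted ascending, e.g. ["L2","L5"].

idom tree: L1←L0 L2←L1 L3←L0 L4←L0 L5←L2 L6←L3 L7←L0
Dom∩ at merges:
  L3: preds {L0,L1}: {L0} ∩ {L0,L1} = {L0}; idom=L0
  L4: preds {L1,L3}: {L0,L1} ∩ {L0,L3} = {L0}; idom=L0
  L7: preds {L4,L6}: {L0,L4} ∩ {L0,L3,L6} = {L0}; idom=L0

DF derivation:
  L3←L0: walk · to L0
  L3←L1: walk L1 to L0
  L4←L1: walk L1 to L0
  L4←L3: walk L3 to L0
  L7←L4: walk L4 to L0
  L7←L6: walk L6→L3 to L0
  DF(L0)=∅
  DF(L1)={L3,L4}
  DF(L2)=∅
  DF(L3)={L4,L7}
  DF(L4)={L7}
  DF(L5)=∅
  DF(L6)={L7}
  DF(L7)=∅

φ for n: defs {L1,L4,L6}
  DF⁺ = {L3,L4,L7}

Answer: ["L3", "L4", "L7"]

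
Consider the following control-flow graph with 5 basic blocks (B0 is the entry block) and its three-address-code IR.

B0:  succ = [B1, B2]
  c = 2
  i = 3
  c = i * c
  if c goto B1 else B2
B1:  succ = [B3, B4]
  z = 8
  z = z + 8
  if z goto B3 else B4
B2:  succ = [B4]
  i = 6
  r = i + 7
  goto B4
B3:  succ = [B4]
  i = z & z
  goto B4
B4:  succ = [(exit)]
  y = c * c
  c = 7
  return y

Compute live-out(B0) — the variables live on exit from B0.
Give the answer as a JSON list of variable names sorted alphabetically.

Per-block:
  B0: {c,i} / ∅
  B1: {z} / ∅
  B2: {i,r} / ∅
  B3: {i} / {z}
  B4: {c,y} / {c}

Live sets:
  live B0: ∅→{c}
  live B1: {c}→{c,z}
  live B2: {c}→{c}
  live B3: {c,z}→{c}
  live B4: {c}→∅

live-out(B0) = ["c"]

Answer: ["c"]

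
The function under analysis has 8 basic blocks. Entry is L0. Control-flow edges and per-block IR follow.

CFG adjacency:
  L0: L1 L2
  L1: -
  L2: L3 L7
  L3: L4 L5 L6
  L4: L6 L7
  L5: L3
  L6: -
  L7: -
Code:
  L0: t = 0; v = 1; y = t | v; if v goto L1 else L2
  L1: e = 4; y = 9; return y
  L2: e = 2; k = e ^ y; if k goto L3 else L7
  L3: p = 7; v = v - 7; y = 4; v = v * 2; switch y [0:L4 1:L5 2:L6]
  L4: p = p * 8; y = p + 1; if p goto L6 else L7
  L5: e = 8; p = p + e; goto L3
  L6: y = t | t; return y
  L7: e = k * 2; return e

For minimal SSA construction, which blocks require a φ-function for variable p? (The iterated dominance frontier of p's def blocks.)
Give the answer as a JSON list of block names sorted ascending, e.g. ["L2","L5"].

Answer: ["L3", "L6", "L7"]

Derivation:
idom tree: L1←L0 L2←L0 L3←L2 L4←L3 L5←L3 L6←L3 L7←L2
Join-block Dom:
  L3: preds {L2,L5}: {L0,L2} ∩ {L0,L2,L3,L5} = {L0,L2}; idom=L2
  L6: preds {L3,L4}: {L0,L2,L3} ∩ {L0,L2,L3,L4} = {L0,L2,L3}; idom=L3
  L7: preds {L2,L4}: {L0,L2} ∩ {L0,L2,L3,L4} = {L0,L2}; idom=L2

Frontier:
  L3←L2: walk · to L2
  L3←L5: walk L5→L3 to L2
  L6←L3: walk · to L3
  L6←L4: walk L4 to L3
  L7←L2: walk · to L2
  L7←L4: walk L4→L3 to L2
  L0: DF=∅
  L1: DF=∅
  L2: DF=∅
  L3: DF={L3,L7}
  L4: DF={L6,L7}
  L5: DF={L3}
  L6: DF=∅
  L7: DF=∅

φ for p: defs {L3,L4,L5}
  DF⁺ = {L3,L6,L7}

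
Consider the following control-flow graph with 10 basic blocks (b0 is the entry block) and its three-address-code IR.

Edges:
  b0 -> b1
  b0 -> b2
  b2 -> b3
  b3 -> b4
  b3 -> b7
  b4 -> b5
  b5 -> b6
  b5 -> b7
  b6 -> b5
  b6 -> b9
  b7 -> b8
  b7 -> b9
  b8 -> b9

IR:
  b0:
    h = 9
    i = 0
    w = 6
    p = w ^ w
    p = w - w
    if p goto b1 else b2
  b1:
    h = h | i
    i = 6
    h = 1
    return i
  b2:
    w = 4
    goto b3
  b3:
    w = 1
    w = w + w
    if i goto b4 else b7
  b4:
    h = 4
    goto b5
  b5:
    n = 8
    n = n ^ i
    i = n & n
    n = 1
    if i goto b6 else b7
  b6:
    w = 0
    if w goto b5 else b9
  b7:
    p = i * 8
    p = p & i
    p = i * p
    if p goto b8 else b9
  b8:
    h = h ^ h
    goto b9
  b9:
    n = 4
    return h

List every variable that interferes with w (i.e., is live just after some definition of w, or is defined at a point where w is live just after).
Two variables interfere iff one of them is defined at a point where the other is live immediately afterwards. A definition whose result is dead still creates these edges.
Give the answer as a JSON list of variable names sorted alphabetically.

Block summaries:
  b0: {h,i,p,w} / ∅
  b1: {h,i} / {h,i}
  b2: {w} / ∅
  b3: {w} / {i}
  b4: {h} / ∅
  b5: {i,n} / {i}
  b6: {w} / ∅
  b7: {p} / {i}
  b8: {h} / {h}
  b9: {n} / {h}

Live sets:
  b0 li=∅ lo={h,i}
  b1 li={h,i} lo=∅
  b2 li={h,i} lo={h,i}
  b3 li={h,i} lo={h,i}
  b4 li={i} lo={h,i}
  b5 li={h,i} lo={h,i}
  b6 li={h,i} lo={h,i}
  b7 li={h,i} lo={h}
  b8 li={h} lo={h}
  b9 li={h} lo=∅

Interfere edges:
  h: {i,n,p,w}
  i: {h,n,p,w}
  n: {h,i}
  p: {h,i,w}
  w: {h,i,p}

N(w) = ["h", "i", "p"]

Answer: ["h", "i", "p"]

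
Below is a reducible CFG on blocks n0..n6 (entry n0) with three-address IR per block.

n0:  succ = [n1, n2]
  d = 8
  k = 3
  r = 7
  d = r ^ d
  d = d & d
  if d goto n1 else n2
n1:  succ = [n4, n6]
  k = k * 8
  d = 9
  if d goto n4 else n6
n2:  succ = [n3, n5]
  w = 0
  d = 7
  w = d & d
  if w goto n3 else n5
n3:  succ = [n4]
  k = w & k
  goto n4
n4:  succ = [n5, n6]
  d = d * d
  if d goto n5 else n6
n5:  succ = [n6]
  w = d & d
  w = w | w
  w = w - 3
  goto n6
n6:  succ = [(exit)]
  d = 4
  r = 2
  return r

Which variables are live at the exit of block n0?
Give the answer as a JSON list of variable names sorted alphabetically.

Block summaries:
  n0: def={d,k,r} ue=∅
  n1: def={d,k} ue={k}
  n2: def={d,w} ue=∅
  n3: def={k} ue={k,w}
  n4: def={d} ue={d}
  n5: def={w} ue={d}
  n6: def={d,r} ue=∅

Backward fixpoint:
  n0: in=∅ out={k}
  n1: in={k} out={d}
  n2: in={k} out={d,k,w}
  n3: in={d,k,w} out={d}
  n4: in={d} out={d}
  n5: in={d} out=∅
  n6: in=∅ out=∅

live-out(n0) = ["k"]

Answer: ["k"]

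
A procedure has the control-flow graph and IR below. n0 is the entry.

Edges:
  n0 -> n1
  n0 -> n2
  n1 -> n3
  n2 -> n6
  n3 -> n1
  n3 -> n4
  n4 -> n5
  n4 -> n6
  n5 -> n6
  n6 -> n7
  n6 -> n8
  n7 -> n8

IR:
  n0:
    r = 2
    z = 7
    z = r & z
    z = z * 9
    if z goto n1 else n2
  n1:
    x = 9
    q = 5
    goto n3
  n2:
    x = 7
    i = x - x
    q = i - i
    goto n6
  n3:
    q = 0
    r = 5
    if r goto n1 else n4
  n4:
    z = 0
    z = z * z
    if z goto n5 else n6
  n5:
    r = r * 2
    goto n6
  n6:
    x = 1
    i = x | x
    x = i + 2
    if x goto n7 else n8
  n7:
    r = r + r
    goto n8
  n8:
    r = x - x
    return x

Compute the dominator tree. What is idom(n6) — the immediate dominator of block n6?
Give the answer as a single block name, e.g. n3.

Answer: n0

Derivation:
idom tree: n1←n0 n2←n0 n3←n1 n4←n3 n5←n4 n6←n0 n7←n6 n8←n6
Join-block Dom:
  n1: preds {n0,n3}: {n0} ∩ {n0,n1,n3} = {n0}; idom=n0
  n6: preds {n2,n4,n5}: {n0,n2} ∩ {n0,n1,n3,n4} ∩ {n0,n1,n3,n4,n5} = {n0}; idom=n0
  n8: preds {n6,n7}: {n0,n6} ∩ {n0,n6,n7} = {n0,n6}; idom=n6

idom(n6) = n0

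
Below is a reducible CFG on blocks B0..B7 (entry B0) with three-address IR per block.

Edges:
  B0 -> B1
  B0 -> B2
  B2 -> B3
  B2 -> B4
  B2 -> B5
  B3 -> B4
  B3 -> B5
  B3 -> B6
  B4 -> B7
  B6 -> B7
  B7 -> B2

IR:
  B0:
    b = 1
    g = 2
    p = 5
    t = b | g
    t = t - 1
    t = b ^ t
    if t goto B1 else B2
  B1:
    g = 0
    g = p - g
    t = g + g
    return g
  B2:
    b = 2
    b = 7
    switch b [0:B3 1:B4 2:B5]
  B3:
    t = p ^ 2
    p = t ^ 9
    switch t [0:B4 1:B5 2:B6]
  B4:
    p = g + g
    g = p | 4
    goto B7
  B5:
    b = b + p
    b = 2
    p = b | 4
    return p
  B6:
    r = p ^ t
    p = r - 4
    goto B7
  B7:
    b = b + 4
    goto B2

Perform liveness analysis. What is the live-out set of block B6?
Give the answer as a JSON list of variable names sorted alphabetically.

Block summaries:
  B0: {b,g,p,t} / ∅
  B1: {g,t} / {p}
  B2: {b} / ∅
  B3: {p,t} / {p}
  B4: {g,p} / {g}
  B5: {b,p} / {b,p}
  B6: {p,r} / {p,t}
  B7: {b} / {b}

Live sets:
  B0: in=∅ out={g,p}
  B1: in={p} out=∅
  B2: in={g,p} out={b,g,p}
  B3: in={b,g,p} out={b,g,p,t}
  B4: in={b,g} out={b,g,p}
  B5: in={b,p} out=∅
  B6: in={b,g,p,t} out={b,g,p}
  B7: in={b,g,p} out={g,p}

live-out(B6) = ["b", "g", "p"]

Answer: ["b", "g", "p"]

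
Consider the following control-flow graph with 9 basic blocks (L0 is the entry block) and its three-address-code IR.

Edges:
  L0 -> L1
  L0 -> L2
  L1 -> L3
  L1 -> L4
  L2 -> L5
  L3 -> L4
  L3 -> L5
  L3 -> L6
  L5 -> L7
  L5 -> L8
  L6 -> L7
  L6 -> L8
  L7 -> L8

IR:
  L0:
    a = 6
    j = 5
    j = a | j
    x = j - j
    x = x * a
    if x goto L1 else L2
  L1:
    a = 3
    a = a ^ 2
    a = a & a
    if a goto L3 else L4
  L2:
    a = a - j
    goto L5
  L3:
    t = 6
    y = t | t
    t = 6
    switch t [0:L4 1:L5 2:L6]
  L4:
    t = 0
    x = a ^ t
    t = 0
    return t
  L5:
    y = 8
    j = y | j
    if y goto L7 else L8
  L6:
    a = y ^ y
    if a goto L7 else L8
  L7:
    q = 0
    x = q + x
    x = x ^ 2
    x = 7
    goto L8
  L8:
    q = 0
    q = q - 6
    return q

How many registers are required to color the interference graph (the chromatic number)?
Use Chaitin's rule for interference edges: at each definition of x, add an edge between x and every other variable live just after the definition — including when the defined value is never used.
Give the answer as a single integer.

Per-block:
  L0: def={a,j,x} ue=∅
  L1: def={a} ue=∅
  L2: def={a} ue={a,j}
  L3: def={t,y} ue=∅
  L4: def={t,x} ue={a}
  L5: def={j,y} ue={j}
  L6: def={a} ue={y}
  L7: def={q,x} ue={x}
  L8: def={q} ue=∅

Backward fixpoint:
  L0 li=∅ lo={a,j,x}
  L1 li={j,x} lo={a,j,x}
  L2 li={a,j,x} lo={j,x}
  L3 li={a,j,x} lo={a,j,x,y}
  L4 li={a} lo=∅
  L5 li={j,x} lo={x}
  L6 li={x,y} lo={x}
  L7 li={x} lo=∅
  L8 li=∅ lo=∅

Interfere edges:
  a↔{j,t,x,y}
  j↔{a,t,x,y}
  q↔{x}
  t↔{a,j,x,y}
  x↔{a,j,q,t,y}
  y↔{a,j,t,x}

Registers:
  clique {a,j,t,x,y} ⇒ need ≥ 5
  assign a→R1 j→R2 q→R1 t→R3 x→R0 y→R4 — no edge inside a register ⇒ χ ≤ 5
  χ = 5

Answer: 5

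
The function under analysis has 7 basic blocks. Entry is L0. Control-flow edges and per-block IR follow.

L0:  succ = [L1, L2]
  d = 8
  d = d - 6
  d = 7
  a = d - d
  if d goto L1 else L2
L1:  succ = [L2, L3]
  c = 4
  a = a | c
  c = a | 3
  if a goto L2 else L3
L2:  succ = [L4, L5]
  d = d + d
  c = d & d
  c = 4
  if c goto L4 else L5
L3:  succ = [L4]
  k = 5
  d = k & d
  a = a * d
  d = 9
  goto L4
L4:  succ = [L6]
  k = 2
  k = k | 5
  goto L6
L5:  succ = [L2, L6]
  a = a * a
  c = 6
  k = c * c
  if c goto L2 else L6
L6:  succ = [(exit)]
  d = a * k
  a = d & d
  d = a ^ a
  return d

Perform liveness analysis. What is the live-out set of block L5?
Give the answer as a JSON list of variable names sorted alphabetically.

def/use:
  L0 def {a,d} use ∅
  L1 def {a,c} use {a}
  L2 def {c,d} use {d}
  L3 def {a,d,k} use {a,d}
  L4 def {k} use ∅
  L5 def {a,c,k} use {a}
  L6 def {a,d} use {a,k}

Liveness:
  live L0: ∅→{a,d}
  live L1: {a,d}→{a,d}
  live L2: {a,d}→{a,d}
  live L3: {a,d}→{a}
  live L4: {a}→{a,k}
  live L5: {a,d}→{a,d,k}
  live L6: {a,k}→∅

live-out(L5) = ["a", "d", "k"]

Answer: ["a", "d", "k"]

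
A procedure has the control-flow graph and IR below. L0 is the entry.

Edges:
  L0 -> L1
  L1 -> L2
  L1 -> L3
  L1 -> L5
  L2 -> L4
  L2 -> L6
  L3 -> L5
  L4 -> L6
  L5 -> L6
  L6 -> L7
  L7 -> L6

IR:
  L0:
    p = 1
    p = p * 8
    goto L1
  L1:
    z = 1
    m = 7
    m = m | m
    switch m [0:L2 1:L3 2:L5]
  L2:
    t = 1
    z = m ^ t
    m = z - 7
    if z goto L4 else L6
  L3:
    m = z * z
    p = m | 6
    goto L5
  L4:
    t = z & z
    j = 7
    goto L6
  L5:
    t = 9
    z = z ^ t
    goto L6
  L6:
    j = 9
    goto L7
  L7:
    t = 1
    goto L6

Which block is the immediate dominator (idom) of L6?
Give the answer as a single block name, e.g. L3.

Answer: L1

Working:
idom tree: L1←L0 L2←L1 L3←L1 L4←L2 L5←L1 L6←L1 L7←L6
Dom∩ at merges:
  L5: preds {L1,L3}: {L0,L1} ∩ {L0,L1,L3} = {L0,L1}; idom=L1
  L6: preds {L2,L4,L5,L7}: {L0,L1,L2} ∩ {L0,L1,L2,L4} ∩ {L0,L1,L5} ∩ {L0,L1,L6,L7} = {L0,L1}; idom=L1

idom(L6) = L1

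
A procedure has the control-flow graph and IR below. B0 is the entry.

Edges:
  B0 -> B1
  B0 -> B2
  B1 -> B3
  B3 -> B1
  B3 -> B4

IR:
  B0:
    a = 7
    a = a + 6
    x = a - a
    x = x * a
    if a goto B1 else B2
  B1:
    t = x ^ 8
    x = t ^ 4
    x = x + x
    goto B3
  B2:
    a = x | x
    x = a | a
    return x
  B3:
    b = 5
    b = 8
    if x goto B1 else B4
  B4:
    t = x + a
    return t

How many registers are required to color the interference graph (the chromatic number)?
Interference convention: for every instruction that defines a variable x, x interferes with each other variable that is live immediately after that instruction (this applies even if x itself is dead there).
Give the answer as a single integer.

def/use:
  B0 def {a,x} use ∅
  B1 def {t,x} use {x}
  B2 def {a,x} use {x}
  B3 def {b} use {x}
  B4 def {t} use {a,x}

Backward fixpoint:
  B0: in=∅ out={a,x}
  B1: in={a,x} out={a,x}
  B2: in={x} out=∅
  B3: in={a,x} out={a,x}
  B4: in={a,x} out=∅

Interfere edges:
  a — {b,t,x}
  b — {a,x}
  t — {a}
  x — {a,b}

Colouring:
  lower bound: {a,b,x} mutually conflict ⇒ χ ≥ 3
  assign a→c0 b→c1 t→c1 x→c2 — no edge inside a register ⇒ χ ≤ 3
  χ = 3

Answer: 3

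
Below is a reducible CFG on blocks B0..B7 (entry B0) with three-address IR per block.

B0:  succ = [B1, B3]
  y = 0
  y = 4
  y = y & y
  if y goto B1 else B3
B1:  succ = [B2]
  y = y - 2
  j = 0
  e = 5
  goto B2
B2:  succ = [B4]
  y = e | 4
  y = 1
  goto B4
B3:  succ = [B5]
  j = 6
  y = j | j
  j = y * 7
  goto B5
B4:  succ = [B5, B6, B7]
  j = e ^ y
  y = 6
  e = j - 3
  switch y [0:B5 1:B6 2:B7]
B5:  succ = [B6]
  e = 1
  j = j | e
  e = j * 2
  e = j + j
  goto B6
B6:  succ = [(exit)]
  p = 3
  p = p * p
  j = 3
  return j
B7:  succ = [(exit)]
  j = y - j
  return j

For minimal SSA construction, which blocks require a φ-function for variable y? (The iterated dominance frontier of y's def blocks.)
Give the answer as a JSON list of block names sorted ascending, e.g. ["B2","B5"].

Answer: ["B5", "B6"]

Analysis:
idom tree: B1←B0 B2←B1 B3←B0 B4←B2 B5←B0 B6←B0 B7←B4
Join-block Dom:
  B5: preds {B3,B4}: {B0,B3} ∩ {B0,B1,B2,B4} = {B0}; idom=B0
  B6: preds {B4,B5}: {B0,B1,B2,B4} ∩ {B0,B5} = {B0}; idom=B0

DF derivation:
  B5←B3: walk B3 to B0
  B5←B4: walk B4→B2→B1 to B0
  B6←B4: walk B4→B2→B1 to B0
  B6←B5: walk B5 to B0
  B0: DF=∅
  B1: DF={B5,B6}
  B2: DF={B5,B6}
  B3: DF={B5}
  B4: DF={B5,B6}
  B5: DF={B6}
  B6: DF=∅
  B7: DF=∅

φ for y: defs {B0,B1,B2,B3,B4}
  DF⁺ = {B5,B6}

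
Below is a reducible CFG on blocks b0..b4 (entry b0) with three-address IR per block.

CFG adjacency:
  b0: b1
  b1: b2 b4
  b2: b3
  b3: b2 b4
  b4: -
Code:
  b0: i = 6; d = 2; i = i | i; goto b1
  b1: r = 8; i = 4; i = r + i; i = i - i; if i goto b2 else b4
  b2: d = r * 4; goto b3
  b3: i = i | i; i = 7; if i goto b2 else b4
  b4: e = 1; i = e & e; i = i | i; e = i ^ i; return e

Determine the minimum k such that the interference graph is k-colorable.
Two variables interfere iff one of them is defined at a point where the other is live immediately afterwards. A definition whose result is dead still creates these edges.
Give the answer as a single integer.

Answer: 3

Working:
Per-block:
  b0 def {d,i} use ∅
  b1 def {i,r} use ∅
  b2 def {d} use {r}
  b3 def {i} use {i}
  b4 def {e,i} use ∅

Liveness:
  b0: in=∅ out=∅
  b1: in=∅ out={i,r}
  b2: in={i,r} out={i,r}
  b3: in={i,r} out={i,r}
  b4: in=∅ out=∅

Interfere edges:
  d: {i,r}
  e: ∅
  i: {d,r}
  r: {d,i}

Registers:
  lower bound: {d,i,r} mutually conflict ⇒ χ ≥ 3
  assign d→R0 e→R0 i→R1 r→R2 — no edge inside a register ⇒ χ ≤ 3
  χ = 3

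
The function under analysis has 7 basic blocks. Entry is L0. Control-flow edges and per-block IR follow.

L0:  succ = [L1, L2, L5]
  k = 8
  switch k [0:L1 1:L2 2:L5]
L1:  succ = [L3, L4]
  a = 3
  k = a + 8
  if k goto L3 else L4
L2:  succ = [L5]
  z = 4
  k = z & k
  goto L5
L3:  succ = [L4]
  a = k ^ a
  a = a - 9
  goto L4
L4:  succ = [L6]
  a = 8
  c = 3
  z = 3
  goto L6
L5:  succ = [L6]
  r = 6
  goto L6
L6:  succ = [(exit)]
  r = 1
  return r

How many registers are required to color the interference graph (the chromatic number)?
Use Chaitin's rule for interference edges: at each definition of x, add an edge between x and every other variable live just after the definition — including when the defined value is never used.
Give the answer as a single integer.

Answer: 2

Working:
Block summaries:
  L0: {k} / ∅
  L1: {a,k} / ∅
  L2: {k,z} / {k}
  L3: {a} / {a,k}
  L4: {a,c,z} / ∅
  L5: {r} / ∅
  L6: {r} / ∅

Live sets:
  live L0: ∅→{k}
  live L1: ∅→{a,k}
  live L2: {k}→∅
  live L3: {a,k}→∅
  live L4: ∅→∅
  live L5: ∅→∅
  live L6: ∅→∅

Interfere edges:
  a: {k}
  c: ∅
  k: {a,z}
  r: ∅
  z: {k}

Registers:
  clique {a,k} ⇒ need ≥ 2
  2-colouring: r0={c,k,r}  r1={a,z}
  χ = 2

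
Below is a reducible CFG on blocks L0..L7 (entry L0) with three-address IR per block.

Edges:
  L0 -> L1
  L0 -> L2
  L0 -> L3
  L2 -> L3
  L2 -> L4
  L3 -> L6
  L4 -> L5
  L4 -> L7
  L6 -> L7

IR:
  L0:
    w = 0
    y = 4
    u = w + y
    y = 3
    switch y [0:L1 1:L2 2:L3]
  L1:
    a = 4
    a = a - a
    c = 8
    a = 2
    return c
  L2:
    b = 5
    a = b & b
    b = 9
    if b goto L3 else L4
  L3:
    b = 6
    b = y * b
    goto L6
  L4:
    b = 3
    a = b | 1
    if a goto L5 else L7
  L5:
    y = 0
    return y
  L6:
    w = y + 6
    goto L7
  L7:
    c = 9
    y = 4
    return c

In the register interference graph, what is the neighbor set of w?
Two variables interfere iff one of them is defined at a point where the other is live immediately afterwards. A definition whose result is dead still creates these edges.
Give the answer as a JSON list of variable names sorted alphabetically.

def/use:
  L0 def {u,w,y} use ∅
  L1 def {a,c} use ∅
  L2 def {a,b} use ∅
  L3 def {b} use {y}
  L4 def {a,b} use ∅
  L5 def {y} use ∅
  L6 def {w} use {y}
  L7 def {c,y} use ∅

Live sets:
  L0 li=∅ lo={y}
  L1 li=∅ lo=∅
  L2 li={y} lo={y}
  L3 li={y} lo={y}
  L4 li=∅ lo=∅
  L5 li=∅ lo=∅
  L6 li={y} lo=∅
  L7 li=∅ lo=∅

Interfere edges:
  a: {c,y}
  b: {y}
  c: {a,y}
  u: ∅
  w: {y}
  y: {a,b,c,w}

N(w) = ["y"]

Answer: ["y"]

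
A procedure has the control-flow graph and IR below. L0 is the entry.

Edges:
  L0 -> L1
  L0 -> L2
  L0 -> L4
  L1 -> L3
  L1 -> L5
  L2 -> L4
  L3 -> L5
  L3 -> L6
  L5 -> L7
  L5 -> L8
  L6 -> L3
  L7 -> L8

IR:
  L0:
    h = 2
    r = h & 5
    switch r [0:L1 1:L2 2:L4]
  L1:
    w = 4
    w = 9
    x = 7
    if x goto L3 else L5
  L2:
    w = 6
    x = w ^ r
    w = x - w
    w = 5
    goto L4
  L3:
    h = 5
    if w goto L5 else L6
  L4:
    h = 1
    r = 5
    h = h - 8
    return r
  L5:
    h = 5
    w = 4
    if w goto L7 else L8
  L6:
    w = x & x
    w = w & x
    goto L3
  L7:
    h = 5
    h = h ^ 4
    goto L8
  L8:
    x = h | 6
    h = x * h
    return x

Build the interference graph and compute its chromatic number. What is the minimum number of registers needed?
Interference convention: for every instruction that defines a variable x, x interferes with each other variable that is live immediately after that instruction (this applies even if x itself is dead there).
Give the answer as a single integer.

Answer: 3

Analysis:
Block summaries:
  L0: def={h,r} ue=∅
  L1: def={w,x} ue=∅
  L2: def={w,x} ue={r}
  L3: def={h} ue={w}
  L4: def={h,r} ue=∅
  L5: def={h,w} ue=∅
  L6: def={w} ue={x}
  L7: def={h} ue=∅
  L8: def={h,x} ue={h}

Liveness:
  live L0: ∅→{r}
  live L1: ∅→{w,x}
  live L2: {r}→∅
  live L3: {w,x}→{x}
  live L4: ∅→∅
  live L5: ∅→{h}
  live L6: {x}→{w,x}
  live L7: ∅→{h}
  live L8: {h}→∅

Interfere edges:
  h↔{r,w,x}
  r↔{h,w}
  w↔{h,r,x}
  x↔{h,w}

Registers:
  {h,r,w} pairwise interfere (3-clique) ⇒ χ ≥ 3
  assign h→R0 r→R2 w→R1 x→R2 — no edge inside a register ⇒ χ ≤ 3
  χ = 3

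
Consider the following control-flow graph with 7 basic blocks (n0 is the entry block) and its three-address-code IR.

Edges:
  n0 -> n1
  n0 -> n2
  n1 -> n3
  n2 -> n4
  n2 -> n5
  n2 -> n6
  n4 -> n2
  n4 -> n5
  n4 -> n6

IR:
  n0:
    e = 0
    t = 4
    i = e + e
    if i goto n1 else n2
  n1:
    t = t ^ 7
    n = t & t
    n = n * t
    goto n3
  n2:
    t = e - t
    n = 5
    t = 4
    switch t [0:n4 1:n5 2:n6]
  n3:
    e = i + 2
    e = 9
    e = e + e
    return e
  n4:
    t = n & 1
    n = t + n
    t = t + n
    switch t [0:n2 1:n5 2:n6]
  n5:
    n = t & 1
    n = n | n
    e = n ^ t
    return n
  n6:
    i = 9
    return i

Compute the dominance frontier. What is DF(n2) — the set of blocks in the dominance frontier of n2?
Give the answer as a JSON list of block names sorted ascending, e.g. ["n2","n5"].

Answer: ["n2"]

Working:
idom tree: n1←n0 n2←n0 n3←n1 n4←n2 n5←n2 n6←n2
Dom at joins:
  n2: preds {n0,n4}: {n0} ∩ {n0,n2,n4} = {n0}; idom=n0
  n5: preds {n2,n4}: {n0,n2} ∩ {n0,n2,n4} = {n0,n2}; idom=n2
  n6: preds {n2,n4}: {n0,n2} ∩ {n0,n2,n4} = {n0,n2}; idom=n2

DF walk-up:
  n2←n0: walk · to n0
  n2←n4: walk n4→n2 to n0
  n5←n2: walk · to n2
  n5←n4: walk n4 to n2
  n6←n2: walk · to n2
  n6←n4: walk n4 to n2
  DF(n0)=∅
  DF(n1)=∅
  DF(n2)={n2}
  DF(n3)=∅
  DF(n4)={n2,n5,n6}
  DF(n5)=∅
  DF(n6)=∅

DF(n2) = ["n2"]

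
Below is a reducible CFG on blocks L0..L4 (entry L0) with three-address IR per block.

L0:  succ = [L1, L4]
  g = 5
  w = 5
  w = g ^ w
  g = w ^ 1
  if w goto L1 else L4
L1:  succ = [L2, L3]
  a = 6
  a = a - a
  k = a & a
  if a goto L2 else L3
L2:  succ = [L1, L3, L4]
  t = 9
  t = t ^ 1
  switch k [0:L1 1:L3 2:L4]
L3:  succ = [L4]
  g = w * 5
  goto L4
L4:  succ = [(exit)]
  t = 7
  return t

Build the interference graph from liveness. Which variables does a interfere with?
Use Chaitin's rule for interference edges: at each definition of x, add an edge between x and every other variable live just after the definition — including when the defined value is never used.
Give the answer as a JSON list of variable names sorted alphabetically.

Block summaries:
  L0 def {g,w} use ∅
  L1 def {a,k} use ∅
  L2 def {t} use {k}
  L3 def {g} use {w}
  L4 def {t} use ∅

Live sets:
  L0: in=∅ out={w}
  L1: in={w} out={k,w}
  L2: in={k,w} out={w}
  L3: in={w} out=∅
  L4: in=∅ out=∅

Conflict graph:
  a: {k,w}
  g: {w}
  k: {a,t,w}
  t: {k,w}
  w: {a,g,k,t}

N(a) = ["k", "w"]

Answer: ["k", "w"]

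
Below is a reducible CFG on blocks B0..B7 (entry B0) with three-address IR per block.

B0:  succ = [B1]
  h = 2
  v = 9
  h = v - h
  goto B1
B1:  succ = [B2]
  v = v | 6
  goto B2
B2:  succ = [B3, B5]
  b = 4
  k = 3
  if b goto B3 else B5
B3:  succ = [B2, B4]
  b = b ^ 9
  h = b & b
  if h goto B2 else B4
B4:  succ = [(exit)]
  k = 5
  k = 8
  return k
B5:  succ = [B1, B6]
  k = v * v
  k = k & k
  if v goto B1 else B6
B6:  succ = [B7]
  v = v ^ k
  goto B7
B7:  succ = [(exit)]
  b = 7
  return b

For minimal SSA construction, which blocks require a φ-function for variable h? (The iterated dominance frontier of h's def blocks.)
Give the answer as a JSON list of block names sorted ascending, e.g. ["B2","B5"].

Answer: ["B1", "B2"]

Derivation:
idom tree: B1←B0 B2←B1 B3←B2 B4←B3 B5←B2 B6←B5 B7←B6
Join-block Dom:
  B1: preds {B0,B5}: {B0} ∩ {B0,B1,B2,B5} = {B0}; idom=B0
  B2: preds {B1,B3}: {B0,B1} ∩ {B0,B1,B2,B3} = {B0,B1}; idom=B1

DF walk-up:
  join B1 pred B0: · stop@B0
  join B1 pred B5: B5→B2→B1 stop@B0
  join B2 pred B1: · stop@B1
  join B2 pred B3: B3→B2 stop@B1
  B0 → ∅
  B1 → {B1}
  B2 → {B1,B2}
  B3 → {B2}
  B4 → ∅
  B5 → {B1}
  B6 → ∅
  B7 → ∅

φ for h: defs {B0,B3}
  DF⁺ = {B1,B2}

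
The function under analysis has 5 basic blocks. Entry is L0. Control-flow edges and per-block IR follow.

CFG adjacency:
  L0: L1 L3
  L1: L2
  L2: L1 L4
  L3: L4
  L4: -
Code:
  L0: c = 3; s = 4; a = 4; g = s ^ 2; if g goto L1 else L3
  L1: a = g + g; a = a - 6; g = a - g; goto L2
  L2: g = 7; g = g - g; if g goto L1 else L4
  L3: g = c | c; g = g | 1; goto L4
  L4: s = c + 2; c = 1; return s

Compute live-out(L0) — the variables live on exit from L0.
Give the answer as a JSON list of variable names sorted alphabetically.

Per-block:
  L0: {a,c,g,s} / ∅
  L1: {a,g} / {g}
  L2: {g} / ∅
  L3: {g} / {c}
  L4: {c,s} / {c}

Liveness:
  live L0: ∅→{c,g}
  live L1: {c,g}→{c}
  live L2: {c}→{c,g}
  live L3: {c}→{c}
  live L4: {c}→∅

live-out(L0) = ["c", "g"]

Answer: ["c", "g"]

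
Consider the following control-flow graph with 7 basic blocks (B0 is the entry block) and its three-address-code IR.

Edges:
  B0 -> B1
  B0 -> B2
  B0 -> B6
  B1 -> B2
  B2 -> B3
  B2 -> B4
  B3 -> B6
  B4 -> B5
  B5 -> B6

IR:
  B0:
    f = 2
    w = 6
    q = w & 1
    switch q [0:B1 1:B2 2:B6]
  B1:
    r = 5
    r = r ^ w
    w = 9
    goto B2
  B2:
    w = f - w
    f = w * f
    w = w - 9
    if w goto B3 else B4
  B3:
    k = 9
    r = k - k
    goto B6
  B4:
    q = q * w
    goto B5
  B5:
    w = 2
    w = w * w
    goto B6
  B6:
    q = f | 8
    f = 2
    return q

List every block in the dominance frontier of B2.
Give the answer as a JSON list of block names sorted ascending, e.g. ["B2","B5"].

idom tree: B1←B0 B2←B0 B3←B2 B4←B2 B5←B4 B6←B0
Join-block Dom:
  B2: preds {B0,B1}: {B0} ∩ {B0,B1} = {B0}; idom=B0
  B6: preds {B0,B3,B5}: {B0} ∩ {B0,B2,B3} ∩ {B0,B2,B4,B5} = {B0}; idom=B0

DF derivation:
  B2←B0: walk · to B0
  B2←B1: walk B1 to B0
  B6←B0: walk · to B0
  B6←B3: walk B3→B2 to B0
  B6←B5: walk B5→B4→B2 to B0
  B0: DF=∅
  B1: DF={B2}
  B2: DF={B6}
  B3: DF={B6}
  B4: DF={B6}
  B5: DF={B6}
  B6: DF=∅

DF(B2) = ["B6"]

Answer: ["B6"]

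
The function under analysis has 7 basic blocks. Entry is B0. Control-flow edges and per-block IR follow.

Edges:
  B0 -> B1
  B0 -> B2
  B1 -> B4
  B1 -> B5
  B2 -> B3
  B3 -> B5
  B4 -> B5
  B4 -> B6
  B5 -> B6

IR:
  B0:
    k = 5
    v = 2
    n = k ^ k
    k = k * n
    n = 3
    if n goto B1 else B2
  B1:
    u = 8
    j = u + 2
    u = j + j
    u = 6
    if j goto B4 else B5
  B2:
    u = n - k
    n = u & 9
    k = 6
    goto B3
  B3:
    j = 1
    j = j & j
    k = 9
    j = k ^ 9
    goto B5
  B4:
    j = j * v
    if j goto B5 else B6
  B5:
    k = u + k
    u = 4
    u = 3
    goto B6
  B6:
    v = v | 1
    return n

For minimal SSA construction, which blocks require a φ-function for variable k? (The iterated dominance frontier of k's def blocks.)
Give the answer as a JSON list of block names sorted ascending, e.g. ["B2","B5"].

Answer: ["B5", "B6"]

Analysis:
idom tree: B1←B0 B2←B0 B3←B2 B4←B1 B5←B0 B6←B0
Dom at joins:
  B5: preds {B1,B3,B4}: {B0,B1} ∩ {B0,B2,B3} ∩ {B0,B1,B4} = {B0}; idom=B0
  B6: preds {B4,B5}: {B0,B1,B4} ∩ {B0,B5} = {B0}; idom=B0

DF walk-up:
  B5←B1: walk B1 to B0
  B5←B3: walk B3→B2 to B0
  B5←B4: walk B4→B1 to B0
  B6←B4: walk B4→B1 to B0
  B6←B5: walk B5 to B0
  B0: DF=∅
  B1: DF={B5,B6}
  B2: DF={B5}
  B3: DF={B5}
  B4: DF={B5,B6}
  B5: DF={B6}
  B6: DF=∅

φ for k: defs {B0,B2,B3,B5}
  DF⁺ = {B5,B6}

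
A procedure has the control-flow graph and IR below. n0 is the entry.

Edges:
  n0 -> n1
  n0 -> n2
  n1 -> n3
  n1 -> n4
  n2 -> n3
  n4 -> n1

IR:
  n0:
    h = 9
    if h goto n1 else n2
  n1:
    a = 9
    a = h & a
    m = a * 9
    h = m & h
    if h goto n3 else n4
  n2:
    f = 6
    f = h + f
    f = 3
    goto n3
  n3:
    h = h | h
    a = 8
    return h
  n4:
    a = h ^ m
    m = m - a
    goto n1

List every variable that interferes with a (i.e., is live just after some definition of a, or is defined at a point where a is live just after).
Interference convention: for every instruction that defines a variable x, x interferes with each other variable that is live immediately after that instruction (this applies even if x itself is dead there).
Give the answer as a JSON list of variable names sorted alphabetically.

Answer: ["h", "m"]

Working:
Block summaries:
  n0: {h} / ∅
  n1: {a,h,m} / {h}
  n2: {f} / {h}
  n3: {a,h} / {h}
  n4: {a,m} / {h,m}

Backward fixpoint:
  n0: in=∅ out={h}
  n1: in={h} out={h,m}
  n2: in={h} out={h}
  n3: in={h} out=∅
  n4: in={h,m} out={h}

Interference:
  a↔{h,m}
  f↔{h}
  h↔{a,f,m}
  m↔{a,h}

N(a) = ["h", "m"]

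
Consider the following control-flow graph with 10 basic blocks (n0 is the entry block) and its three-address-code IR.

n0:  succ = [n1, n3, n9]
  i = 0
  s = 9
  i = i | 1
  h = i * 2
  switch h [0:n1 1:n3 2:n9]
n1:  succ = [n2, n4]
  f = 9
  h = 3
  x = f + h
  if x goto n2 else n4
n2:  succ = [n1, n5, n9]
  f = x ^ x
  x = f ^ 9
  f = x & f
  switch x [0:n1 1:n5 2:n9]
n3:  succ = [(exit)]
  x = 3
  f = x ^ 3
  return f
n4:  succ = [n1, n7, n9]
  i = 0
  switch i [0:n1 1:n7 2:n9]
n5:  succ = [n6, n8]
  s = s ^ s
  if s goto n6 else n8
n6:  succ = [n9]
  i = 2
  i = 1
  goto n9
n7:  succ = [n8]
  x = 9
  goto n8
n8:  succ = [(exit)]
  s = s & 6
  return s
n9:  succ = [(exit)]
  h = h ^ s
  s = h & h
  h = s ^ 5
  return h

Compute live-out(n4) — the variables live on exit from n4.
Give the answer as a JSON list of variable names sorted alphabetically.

def/use:
  n0: {h,i,s} / ∅
  n1: {f,h,x} / ∅
  n2: {f,x} / {x}
  n3: {f,x} / ∅
  n4: {i} / ∅
  n5: {s} / {s}
  n6: {i} / ∅
  n7: {x} / ∅
  n8: {s} / {s}
  n9: {h,s} / {h,s}

Liveness:
  n0: in=∅ out={h,s}
  n1: in={s} out={h,s,x}
  n2: in={h,s,x} out={h,s}
  n3: in=∅ out=∅
  n4: in={h,s} out={h,s}
  n5: in={h,s} out={h,s}
  n6: in={h,s} out={h,s}
  n7: in={s} out={s}
  n8: in={s} out=∅
  n9: in={h,s} out=∅

live-out(n4) = ["h", "s"]

Answer: ["h", "s"]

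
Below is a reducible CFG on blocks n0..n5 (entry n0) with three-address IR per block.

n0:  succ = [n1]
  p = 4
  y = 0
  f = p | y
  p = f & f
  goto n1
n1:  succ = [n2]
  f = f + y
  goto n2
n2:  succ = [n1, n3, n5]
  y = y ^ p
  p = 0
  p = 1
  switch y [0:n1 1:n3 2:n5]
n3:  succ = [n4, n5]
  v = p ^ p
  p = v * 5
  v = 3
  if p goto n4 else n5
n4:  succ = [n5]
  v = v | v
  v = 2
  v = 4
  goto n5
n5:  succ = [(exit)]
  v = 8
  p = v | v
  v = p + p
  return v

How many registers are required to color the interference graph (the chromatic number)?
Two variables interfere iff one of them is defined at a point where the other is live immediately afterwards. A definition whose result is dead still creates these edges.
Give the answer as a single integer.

def/use:
  n0: {f,p,y} / ∅
  n1: {f} / {f,y}
  n2: {p,y} / {p,y}
  n3: {p,v} / {p}
  n4: {v} / {v}
  n5: {p,v} / ∅

Liveness:
  n0: in=∅ out={f,p,y}
  n1: in={f,p,y} out={f,p,y}
  n2: in={f,p,y} out={f,p,y}
  n3: in={p} out={v}
  n4: in={v} out=∅
  n5: in=∅ out=∅

Conflict graph:
  f: {p,y}
  p: {f,v,y}
  v: {p}
  y: {f,p}

Registers:
  {f,p,y} pairwise interfere (3-clique) ⇒ χ ≥ 3
  3-colouring: r0={p}  r1={f,v}  r2={y}
  χ = 3

Answer: 3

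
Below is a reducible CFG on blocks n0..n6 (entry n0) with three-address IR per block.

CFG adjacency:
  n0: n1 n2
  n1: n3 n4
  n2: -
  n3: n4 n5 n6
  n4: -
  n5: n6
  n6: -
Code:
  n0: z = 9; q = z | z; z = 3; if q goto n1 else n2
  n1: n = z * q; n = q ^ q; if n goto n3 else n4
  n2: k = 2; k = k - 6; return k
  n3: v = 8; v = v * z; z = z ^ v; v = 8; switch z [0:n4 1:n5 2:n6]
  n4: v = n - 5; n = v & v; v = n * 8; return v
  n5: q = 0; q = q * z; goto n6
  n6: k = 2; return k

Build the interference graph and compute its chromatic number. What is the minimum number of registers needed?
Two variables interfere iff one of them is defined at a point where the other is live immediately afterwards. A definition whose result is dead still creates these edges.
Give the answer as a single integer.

Answer: 3

Analysis:
Block summaries:
  n0: {q,z} / ∅
  n1: {n} / {q,z}
  n2: {k} / ∅
  n3: {v,z} / {z}
  n4: {n,v} / {n}
  n5: {q} / {z}
  n6: {k} / ∅

Liveness:
  n0 li=∅ lo={q,z}
  n1 li={q,z} lo={n,z}
  n2 li=∅ lo=∅
  n3 li={n,z} lo={n,z}
  n4 li={n} lo=∅
  n5 li={z} lo=∅
  n6 li=∅ lo=∅

Interference:
  k: ∅
  n: {q,v,z}
  q: {n,z}
  v: {n,z}
  z: {n,q,v}

Chromatic number:
  clique {n,q,z} ⇒ need ≥ 3
  assign k→c0 n→c0 q→c2 v→c2 z→c1 — no edge inside a register ⇒ χ ≤ 3
  χ = 3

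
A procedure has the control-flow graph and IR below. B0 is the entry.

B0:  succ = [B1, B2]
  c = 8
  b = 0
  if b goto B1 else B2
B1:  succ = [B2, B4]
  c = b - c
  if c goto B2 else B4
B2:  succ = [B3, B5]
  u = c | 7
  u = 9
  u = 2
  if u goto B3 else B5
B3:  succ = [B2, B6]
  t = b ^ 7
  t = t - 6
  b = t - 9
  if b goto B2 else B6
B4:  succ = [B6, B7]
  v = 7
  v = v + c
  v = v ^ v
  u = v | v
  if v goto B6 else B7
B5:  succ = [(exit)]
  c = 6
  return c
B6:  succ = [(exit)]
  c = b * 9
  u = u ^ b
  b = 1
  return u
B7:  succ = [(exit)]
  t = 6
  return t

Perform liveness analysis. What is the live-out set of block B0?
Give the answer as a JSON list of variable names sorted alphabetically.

Answer: ["b", "c"]

Derivation:
def/use:
  B0: {b,c} / ∅
  B1: {c} / {b,c}
  B2: {u} / {c}
  B3: {b,t} / {b}
  B4: {u,v} / {c}
  B5: {c} / ∅
  B6: {b,c,u} / {b,u}
  B7: {t} / ∅

Backward fixpoint:
  live B0: ∅→{b,c}
  live B1: {b,c}→{b,c}
  live B2: {b,c}→{b,c,u}
  live B3: {b,c,u}→{b,c,u}
  live B4: {b,c}→{b,u}
  live B5: ∅→∅
  live B6: {b,u}→∅
  live B7: ∅→∅

live-out(B0) = ["b", "c"]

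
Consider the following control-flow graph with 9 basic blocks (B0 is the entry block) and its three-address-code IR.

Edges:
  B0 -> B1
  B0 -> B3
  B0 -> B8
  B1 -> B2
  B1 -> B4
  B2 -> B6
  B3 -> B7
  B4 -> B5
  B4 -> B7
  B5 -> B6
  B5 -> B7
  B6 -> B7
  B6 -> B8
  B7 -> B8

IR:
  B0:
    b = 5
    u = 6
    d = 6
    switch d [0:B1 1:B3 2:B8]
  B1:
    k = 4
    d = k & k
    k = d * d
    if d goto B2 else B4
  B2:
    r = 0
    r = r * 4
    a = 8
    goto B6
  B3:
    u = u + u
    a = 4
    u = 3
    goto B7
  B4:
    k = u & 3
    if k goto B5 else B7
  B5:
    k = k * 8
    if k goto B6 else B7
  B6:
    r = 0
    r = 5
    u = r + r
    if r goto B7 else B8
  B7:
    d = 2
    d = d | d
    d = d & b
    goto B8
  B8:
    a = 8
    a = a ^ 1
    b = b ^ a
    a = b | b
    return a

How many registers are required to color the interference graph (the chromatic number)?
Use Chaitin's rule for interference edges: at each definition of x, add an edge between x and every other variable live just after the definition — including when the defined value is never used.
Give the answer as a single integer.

Answer: 4

Analysis:
Block summaries:
  B0: def={b,d,u} ue=∅
  B1: def={d,k} ue=∅
  B2: def={a,r} ue=∅
  B3: def={a,u} ue={u}
  B4: def={k} ue={u}
  B5: def={k} ue={k}
  B6: def={r,u} ue=∅
  B7: def={d} ue={b}
  B8: def={a,b} ue={b}

Live sets:
  B0: in=∅ out={b,u}
  B1: in={b,u} out={b,u}
  B2: in={b} out={b}
  B3: in={b,u} out={b}
  B4: in={b,u} out={b,k}
  B5: in={b,k} out={b}
  B6: in={b} out={b}
  B7: in={b} out={b}
  B8: in={b} out=∅

Interference:
  a: {b}
  b: {a,d,k,r,u}
  d: {b,k,u}
  k: {b,d,u}
  r: {b,u}
  u: {b,d,k,r}

Chromatic number:
  {b,d,k,u} pairwise interfere (4-clique) ⇒ χ ≥ 4
  assign a→R1 b→R0 d→R2 k→R3 r→R2 u→R1 — no edge inside a register ⇒ χ ≤ 4
  χ = 4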